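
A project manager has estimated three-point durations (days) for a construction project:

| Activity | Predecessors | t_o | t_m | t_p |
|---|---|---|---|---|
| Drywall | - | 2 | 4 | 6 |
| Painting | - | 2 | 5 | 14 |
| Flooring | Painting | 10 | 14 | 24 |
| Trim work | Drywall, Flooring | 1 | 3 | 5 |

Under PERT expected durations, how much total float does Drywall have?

te_Drywall = (2 + 4·4 + 6)/6 = 24/6 = 4
te_Painting = (2 + 4·5 + 14)/6 = 36/6 = 6
te_Flooring = (10 + 4·14 + 24)/6 = 90/6 = 15
te_Trim work = (1 + 4·3 + 5)/6 = 18/6 = 3

Forward pass:
ES_Drywall = 0; EF_Drywall = 4
ES_Painting = 0; EF_Painting = 6
ES_Flooring = 6; EF_Flooring = 6+15 = 21
ES_Trim work = max(EF_Drywall=4, EF_Flooring=21) = 21; EF_Trim work = 21+3 = 24
Expected project duration μ = 24 days. Critical path: Painting → Flooring → Trim work.

Backward pass:
LF_Trim work = 24; LS_Trim work = 24−3 = 21
LF_Flooring = LS_Trim work = 21; LS_Flooring = 21−15 = 6
LF_Painting = LS_Flooring = 6; LS_Painting = 6−6 = 0
LF_Drywall = LS_Trim work = 21; LS_Drywall = 21−4 = 17
Slack_Drywall = LS_Drywall − ES_Drywall = 17 − 0 = 17

17 days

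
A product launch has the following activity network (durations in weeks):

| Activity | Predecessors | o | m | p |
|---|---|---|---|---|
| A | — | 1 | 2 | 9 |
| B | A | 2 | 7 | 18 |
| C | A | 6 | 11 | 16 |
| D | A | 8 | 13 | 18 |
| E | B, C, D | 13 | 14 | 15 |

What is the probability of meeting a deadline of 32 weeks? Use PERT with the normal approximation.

te_A = (1 + 4·2 + 9)/6 = 18/6 = 3; σ²_A = ((9−1)/6)² = 1.778
te_B = (2 + 4·7 + 18)/6 = 48/6 = 8; σ²_B = ((18−2)/6)² = 7.111
te_C = (6 + 4·11 + 16)/6 = 66/6 = 11; σ²_C = ((16−6)/6)² = 2.778
te_D = (8 + 4·13 + 18)/6 = 78/6 = 13; σ²_D = ((18−8)/6)² = 2.778
te_E = (13 + 4·14 + 15)/6 = 84/6 = 14; σ²_E = ((15−13)/6)² = 0.111

Forward pass:
ES_A = 0; EF_A = 3
ES_B = 3; EF_B = 3+8 = 11
ES_C = 3; EF_C = 3+11 = 14
ES_D = 3; EF_D = 3+13 = 16
ES_E = max(EF_B=11, EF_C=14, EF_D=16) = 16; EF_E = 16+14 = 30
Expected project duration μ = 30 weeks. Critical path: A → D → E.

Variance along critical path = 1.778 + 2.778 + 0.111 = 4.667; σ = √4.667 = 2.160 weeks.
Z = (32 − 30) / 2.160 = 0.926
P(T ≤ 32) = Φ(0.926) ≈ 0.823

0.823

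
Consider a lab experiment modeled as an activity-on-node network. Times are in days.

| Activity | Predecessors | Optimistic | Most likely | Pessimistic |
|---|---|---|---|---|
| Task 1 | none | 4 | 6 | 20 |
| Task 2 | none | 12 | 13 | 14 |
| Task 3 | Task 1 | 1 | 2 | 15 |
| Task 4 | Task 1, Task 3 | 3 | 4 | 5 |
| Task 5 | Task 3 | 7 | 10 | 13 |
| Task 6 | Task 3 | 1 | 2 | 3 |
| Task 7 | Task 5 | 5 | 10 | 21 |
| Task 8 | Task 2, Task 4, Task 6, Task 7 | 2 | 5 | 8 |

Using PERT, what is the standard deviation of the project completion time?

te_Task 1 = (4 + 4·6 + 20)/6 = 48/6 = 8; σ²_Task 1 = ((20−4)/6)² = 7.111
te_Task 2 = (12 + 4·13 + 14)/6 = 78/6 = 13; σ²_Task 2 = ((14−12)/6)² = 0.111
te_Task 3 = (1 + 4·2 + 15)/6 = 24/6 = 4; σ²_Task 3 = ((15−1)/6)² = 5.444
te_Task 4 = (3 + 4·4 + 5)/6 = 24/6 = 4; σ²_Task 4 = ((5−3)/6)² = 0.111
te_Task 5 = (7 + 4·10 + 13)/6 = 60/6 = 10; σ²_Task 5 = ((13−7)/6)² = 1.000
te_Task 6 = (1 + 4·2 + 3)/6 = 12/6 = 2; σ²_Task 6 = ((3−1)/6)² = 0.111
te_Task 7 = (5 + 4·10 + 21)/6 = 66/6 = 11; σ²_Task 7 = ((21−5)/6)² = 7.111
te_Task 8 = (2 + 4·5 + 8)/6 = 30/6 = 5; σ²_Task 8 = ((8−2)/6)² = 1.000

Forward pass:
ES_Task 1 = 0; EF_Task 1 = 8
ES_Task 2 = 0; EF_Task 2 = 13
ES_Task 3 = 8; EF_Task 3 = 8+4 = 12
ES_Task 4 = max(EF_Task 1=8, EF_Task 3=12) = 12; EF_Task 4 = 12+4 = 16
ES_Task 5 = 12; EF_Task 5 = 12+10 = 22
ES_Task 6 = 12; EF_Task 6 = 12+2 = 14
ES_Task 7 = 22; EF_Task 7 = 22+11 = 33
ES_Task 8 = max(EF_Task 2=13, EF_Task 4=16, EF_Task 6=14, EF_Task 7=33) = 33; EF_Task 8 = 33+5 = 38
Expected project duration μ = 38 days. Critical path: Task 1 → Task 3 → Task 5 → Task 7 → Task 8.

Variance along critical path = 7.111 + 5.444 + 1.000 + 7.111 + 1.000 = 21.667
σ = √21.667 = 4.655 days

4.65 days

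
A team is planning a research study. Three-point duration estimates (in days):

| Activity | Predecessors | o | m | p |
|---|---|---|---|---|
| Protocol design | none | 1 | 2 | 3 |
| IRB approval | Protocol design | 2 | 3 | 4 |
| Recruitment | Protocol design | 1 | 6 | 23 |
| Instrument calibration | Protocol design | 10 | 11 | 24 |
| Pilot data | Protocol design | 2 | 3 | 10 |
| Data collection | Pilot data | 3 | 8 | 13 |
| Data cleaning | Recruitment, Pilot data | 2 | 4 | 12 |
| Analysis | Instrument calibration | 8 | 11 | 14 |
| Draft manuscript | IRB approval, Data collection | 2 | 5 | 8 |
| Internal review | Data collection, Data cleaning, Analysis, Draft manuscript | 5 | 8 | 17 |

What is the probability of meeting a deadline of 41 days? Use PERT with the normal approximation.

te_Protocol design = (1 + 4·2 + 3)/6 = 12/6 = 2; σ²_Protocol design = ((3−1)/6)² = 0.111
te_IRB approval = (2 + 4·3 + 4)/6 = 18/6 = 3; σ²_IRB approval = ((4−2)/6)² = 0.111
te_Recruitment = (1 + 4·6 + 23)/6 = 48/6 = 8; σ²_Recruitment = ((23−1)/6)² = 13.444
te_Instrument calibration = (10 + 4·11 + 24)/6 = 78/6 = 13; σ²_Instrument calibration = ((24−10)/6)² = 5.444
te_Pilot data = (2 + 4·3 + 10)/6 = 24/6 = 4; σ²_Pilot data = ((10−2)/6)² = 1.778
te_Data collection = (3 + 4·8 + 13)/6 = 48/6 = 8; σ²_Data collection = ((13−3)/6)² = 2.778
te_Data cleaning = (2 + 4·4 + 12)/6 = 30/6 = 5; σ²_Data cleaning = ((12−2)/6)² = 2.778
te_Analysis = (8 + 4·11 + 14)/6 = 66/6 = 11; σ²_Analysis = ((14−8)/6)² = 1.000
te_Draft manuscript = (2 + 4·5 + 8)/6 = 30/6 = 5; σ²_Draft manuscript = ((8−2)/6)² = 1.000
te_Internal review = (5 + 4·8 + 17)/6 = 54/6 = 9; σ²_Internal review = ((17−5)/6)² = 4.000

Forward pass:
ES_Protocol design = 0; EF_Protocol design = 2
ES_IRB approval = 2; EF_IRB approval = 2+3 = 5
ES_Recruitment = 2; EF_Recruitment = 2+8 = 10
ES_Instrument calibration = 2; EF_Instrument calibration = 2+13 = 15
ES_Pilot data = 2; EF_Pilot data = 2+4 = 6
ES_Data collection = 6; EF_Data collection = 6+8 = 14
ES_Data cleaning = max(EF_Recruitment=10, EF_Pilot data=6) = 10; EF_Data cleaning = 10+5 = 15
ES_Analysis = 15; EF_Analysis = 15+11 = 26
ES_Draft manuscript = max(EF_IRB approval=5, EF_Data collection=14) = 14; EF_Draft manuscript = 14+5 = 19
ES_Internal review = max(EF_Data collection=14, EF_Data cleaning=15, EF_Analysis=26, EF_Draft manuscript=19) = 26; EF_Internal review = 26+9 = 35
Expected project duration μ = 35 days. Critical path: Protocol design → Instrument calibration → Analysis → Internal review.

Variance along critical path = 0.111 + 5.444 + 1.000 + 4.000 = 10.556; σ = √10.556 = 3.249 days.
Z = (41 − 35) / 3.249 = 1.847
P(T ≤ 41) = Φ(1.847) ≈ 0.968

0.968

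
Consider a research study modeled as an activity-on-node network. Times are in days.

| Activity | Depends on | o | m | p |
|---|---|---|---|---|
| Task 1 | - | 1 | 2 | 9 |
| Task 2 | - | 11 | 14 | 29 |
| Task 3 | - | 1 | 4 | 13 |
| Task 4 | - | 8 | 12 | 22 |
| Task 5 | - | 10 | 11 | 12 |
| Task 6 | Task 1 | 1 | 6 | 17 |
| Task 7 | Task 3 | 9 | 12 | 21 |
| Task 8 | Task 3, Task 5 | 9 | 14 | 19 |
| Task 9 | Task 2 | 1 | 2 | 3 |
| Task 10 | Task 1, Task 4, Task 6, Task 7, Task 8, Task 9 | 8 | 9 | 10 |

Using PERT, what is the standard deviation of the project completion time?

1.73 days

te_Task 1 = (1 + 4·2 + 9)/6 = 18/6 = 3; σ²_Task 1 = ((9−1)/6)² = 1.778
te_Task 2 = (11 + 4·14 + 29)/6 = 96/6 = 16; σ²_Task 2 = ((29−11)/6)² = 9.000
te_Task 3 = (1 + 4·4 + 13)/6 = 30/6 = 5; σ²_Task 3 = ((13−1)/6)² = 4.000
te_Task 4 = (8 + 4·12 + 22)/6 = 78/6 = 13; σ²_Task 4 = ((22−8)/6)² = 5.444
te_Task 5 = (10 + 4·11 + 12)/6 = 66/6 = 11; σ²_Task 5 = ((12−10)/6)² = 0.111
te_Task 6 = (1 + 4·6 + 17)/6 = 42/6 = 7; σ²_Task 6 = ((17−1)/6)² = 7.111
te_Task 7 = (9 + 4·12 + 21)/6 = 78/6 = 13; σ²_Task 7 = ((21−9)/6)² = 4.000
te_Task 8 = (9 + 4·14 + 19)/6 = 84/6 = 14; σ²_Task 8 = ((19−9)/6)² = 2.778
te_Task 9 = (1 + 4·2 + 3)/6 = 12/6 = 2; σ²_Task 9 = ((3−1)/6)² = 0.111
te_Task 10 = (8 + 4·9 + 10)/6 = 54/6 = 9; σ²_Task 10 = ((10−8)/6)² = 0.111

Forward pass:
ES_Task 1 = 0; EF_Task 1 = 3
ES_Task 2 = 0; EF_Task 2 = 16
ES_Task 3 = 0; EF_Task 3 = 5
ES_Task 4 = 0; EF_Task 4 = 13
ES_Task 5 = 0; EF_Task 5 = 11
ES_Task 6 = 3; EF_Task 6 = 3+7 = 10
ES_Task 7 = 5; EF_Task 7 = 5+13 = 18
ES_Task 8 = max(EF_Task 3=5, EF_Task 5=11) = 11; EF_Task 8 = 11+14 = 25
ES_Task 9 = 16; EF_Task 9 = 16+2 = 18
ES_Task 10 = max(EF_Task 1=3, EF_Task 4=13, EF_Task 6=10, EF_Task 7=18, EF_Task 8=25, EF_Task 9=18) = 25; EF_Task 10 = 25+9 = 34
Expected project duration μ = 34 days. Critical path: Task 5 → Task 8 → Task 10.

Variance along critical path = 0.111 + 2.778 + 0.111 = 3.000
σ = √3.000 = 1.732 days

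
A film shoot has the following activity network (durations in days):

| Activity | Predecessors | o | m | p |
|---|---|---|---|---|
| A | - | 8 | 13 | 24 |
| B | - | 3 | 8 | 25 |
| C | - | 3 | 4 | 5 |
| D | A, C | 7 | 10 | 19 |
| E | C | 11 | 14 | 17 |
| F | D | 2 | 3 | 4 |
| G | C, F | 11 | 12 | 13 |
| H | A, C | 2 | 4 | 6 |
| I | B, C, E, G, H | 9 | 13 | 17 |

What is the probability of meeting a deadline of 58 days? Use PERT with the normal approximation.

te_A = (8 + 4·13 + 24)/6 = 84/6 = 14; σ²_A = ((24−8)/6)² = 7.111
te_B = (3 + 4·8 + 25)/6 = 60/6 = 10; σ²_B = ((25−3)/6)² = 13.444
te_C = (3 + 4·4 + 5)/6 = 24/6 = 4; σ²_C = ((5−3)/6)² = 0.111
te_D = (7 + 4·10 + 19)/6 = 66/6 = 11; σ²_D = ((19−7)/6)² = 4.000
te_E = (11 + 4·14 + 17)/6 = 84/6 = 14; σ²_E = ((17−11)/6)² = 1.000
te_F = (2 + 4·3 + 4)/6 = 18/6 = 3; σ²_F = ((4−2)/6)² = 0.111
te_G = (11 + 4·12 + 13)/6 = 72/6 = 12; σ²_G = ((13−11)/6)² = 0.111
te_H = (2 + 4·4 + 6)/6 = 24/6 = 4; σ²_H = ((6−2)/6)² = 0.444
te_I = (9 + 4·13 + 17)/6 = 78/6 = 13; σ²_I = ((17−9)/6)² = 1.778

Forward pass:
ES_A = 0; EF_A = 14
ES_B = 0; EF_B = 10
ES_C = 0; EF_C = 4
ES_D = max(EF_A=14, EF_C=4) = 14; EF_D = 14+11 = 25
ES_E = 4; EF_E = 4+14 = 18
ES_F = 25; EF_F = 25+3 = 28
ES_G = max(EF_C=4, EF_F=28) = 28; EF_G = 28+12 = 40
ES_H = max(EF_A=14, EF_C=4) = 14; EF_H = 14+4 = 18
ES_I = max(EF_B=10, EF_C=4, EF_E=18, EF_G=40, EF_H=18) = 40; EF_I = 40+13 = 53
Expected project duration μ = 53 days. Critical path: A → D → F → G → I.

Variance along critical path = 7.111 + 4.000 + 0.111 + 0.111 + 1.778 = 13.111; σ = √13.111 = 3.621 days.
Z = (58 − 53) / 3.621 = 1.381
P(T ≤ 58) = Φ(1.381) ≈ 0.916

0.916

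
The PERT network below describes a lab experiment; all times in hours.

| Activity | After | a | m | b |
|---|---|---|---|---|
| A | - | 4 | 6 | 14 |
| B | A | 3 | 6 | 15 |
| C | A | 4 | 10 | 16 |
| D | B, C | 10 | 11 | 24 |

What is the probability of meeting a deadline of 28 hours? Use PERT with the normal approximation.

te_A = (4 + 4·6 + 14)/6 = 42/6 = 7; σ²_A = ((14−4)/6)² = 2.778
te_B = (3 + 4·6 + 15)/6 = 42/6 = 7; σ²_B = ((15−3)/6)² = 4.000
te_C = (4 + 4·10 + 16)/6 = 60/6 = 10; σ²_C = ((16−4)/6)² = 4.000
te_D = (10 + 4·11 + 24)/6 = 78/6 = 13; σ²_D = ((24−10)/6)² = 5.444

Forward pass:
ES_A = 0; EF_A = 7
ES_B = 7; EF_B = 7+7 = 14
ES_C = 7; EF_C = 7+10 = 17
ES_D = max(EF_B=14, EF_C=17) = 17; EF_D = 17+13 = 30
Expected project duration μ = 30 hours. Critical path: A → C → D.

Variance along critical path = 2.778 + 4.000 + 5.444 = 12.222; σ = √12.222 = 3.496 hours.
Z = (28 − 30) / 3.496 = -0.572
P(T ≤ 28) = Φ(-0.572) ≈ 0.284

0.284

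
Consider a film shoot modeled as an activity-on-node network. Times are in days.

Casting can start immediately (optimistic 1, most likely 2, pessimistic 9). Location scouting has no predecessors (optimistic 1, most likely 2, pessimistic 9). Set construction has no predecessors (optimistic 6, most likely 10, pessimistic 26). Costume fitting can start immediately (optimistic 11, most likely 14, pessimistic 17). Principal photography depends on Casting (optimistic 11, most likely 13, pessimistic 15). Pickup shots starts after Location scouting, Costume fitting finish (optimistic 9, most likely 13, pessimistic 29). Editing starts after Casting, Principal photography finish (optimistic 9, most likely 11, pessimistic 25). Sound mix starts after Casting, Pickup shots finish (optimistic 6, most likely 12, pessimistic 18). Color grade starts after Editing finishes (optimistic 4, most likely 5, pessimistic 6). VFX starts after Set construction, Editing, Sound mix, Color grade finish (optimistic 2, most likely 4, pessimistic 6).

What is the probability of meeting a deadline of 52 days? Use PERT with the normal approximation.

0.957

te_Casting = (1 + 4·2 + 9)/6 = 18/6 = 3; σ²_Casting = ((9−1)/6)² = 1.778
te_Location scouting = (1 + 4·2 + 9)/6 = 18/6 = 3; σ²_Location scouting = ((9−1)/6)² = 1.778
te_Set construction = (6 + 4·10 + 26)/6 = 72/6 = 12; σ²_Set construction = ((26−6)/6)² = 11.111
te_Costume fitting = (11 + 4·14 + 17)/6 = 84/6 = 14; σ²_Costume fitting = ((17−11)/6)² = 1.000
te_Principal photography = (11 + 4·13 + 15)/6 = 78/6 = 13; σ²_Principal photography = ((15−11)/6)² = 0.444
te_Pickup shots = (9 + 4·13 + 29)/6 = 90/6 = 15; σ²_Pickup shots = ((29−9)/6)² = 11.111
te_Editing = (9 + 4·11 + 25)/6 = 78/6 = 13; σ²_Editing = ((25−9)/6)² = 7.111
te_Sound mix = (6 + 4·12 + 18)/6 = 72/6 = 12; σ²_Sound mix = ((18−6)/6)² = 4.000
te_Color grade = (4 + 4·5 + 6)/6 = 30/6 = 5; σ²_Color grade = ((6−4)/6)² = 0.111
te_VFX = (2 + 4·4 + 6)/6 = 24/6 = 4; σ²_VFX = ((6−2)/6)² = 0.444

Forward pass:
ES_Casting = 0; EF_Casting = 3
ES_Location scouting = 0; EF_Location scouting = 3
ES_Set construction = 0; EF_Set construction = 12
ES_Costume fitting = 0; EF_Costume fitting = 14
ES_Principal photography = 3; EF_Principal photography = 3+13 = 16
ES_Pickup shots = max(EF_Location scouting=3, EF_Costume fitting=14) = 14; EF_Pickup shots = 14+15 = 29
ES_Editing = max(EF_Casting=3, EF_Principal photography=16) = 16; EF_Editing = 16+13 = 29
ES_Sound mix = max(EF_Casting=3, EF_Pickup shots=29) = 29; EF_Sound mix = 29+12 = 41
ES_Color grade = 29; EF_Color grade = 29+5 = 34
ES_VFX = max(EF_Set construction=12, EF_Editing=29, EF_Sound mix=41, EF_Color grade=34) = 41; EF_VFX = 41+4 = 45
Expected project duration μ = 45 days. Critical path: Costume fitting → Pickup shots → Sound mix → VFX.

Variance along critical path = 1.000 + 11.111 + 4.000 + 0.444 = 16.556; σ = √16.556 = 4.069 days.
Z = (52 − 45) / 4.069 = 1.720
P(T ≤ 52) = Φ(1.720) ≈ 0.957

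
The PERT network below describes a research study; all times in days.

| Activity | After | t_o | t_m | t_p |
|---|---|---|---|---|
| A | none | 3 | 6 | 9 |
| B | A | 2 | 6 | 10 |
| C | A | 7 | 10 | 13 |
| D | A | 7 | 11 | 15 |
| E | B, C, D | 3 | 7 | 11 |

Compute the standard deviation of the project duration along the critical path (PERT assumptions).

2.13 days

te_A = (3 + 4·6 + 9)/6 = 36/6 = 6; σ²_A = ((9−3)/6)² = 1.000
te_B = (2 + 4·6 + 10)/6 = 36/6 = 6; σ²_B = ((10−2)/6)² = 1.778
te_C = (7 + 4·10 + 13)/6 = 60/6 = 10; σ²_C = ((13−7)/6)² = 1.000
te_D = (7 + 4·11 + 15)/6 = 66/6 = 11; σ²_D = ((15−7)/6)² = 1.778
te_E = (3 + 4·7 + 11)/6 = 42/6 = 7; σ²_E = ((11−3)/6)² = 1.778

Forward pass:
ES_A = 0; EF_A = 6
ES_B = 6; EF_B = 6+6 = 12
ES_C = 6; EF_C = 6+10 = 16
ES_D = 6; EF_D = 6+11 = 17
ES_E = max(EF_B=12, EF_C=16, EF_D=17) = 17; EF_E = 17+7 = 24
Expected project duration μ = 24 days. Critical path: A → D → E.

Variance along critical path = 1.000 + 1.778 + 1.778 = 4.556
σ = √4.556 = 2.134 days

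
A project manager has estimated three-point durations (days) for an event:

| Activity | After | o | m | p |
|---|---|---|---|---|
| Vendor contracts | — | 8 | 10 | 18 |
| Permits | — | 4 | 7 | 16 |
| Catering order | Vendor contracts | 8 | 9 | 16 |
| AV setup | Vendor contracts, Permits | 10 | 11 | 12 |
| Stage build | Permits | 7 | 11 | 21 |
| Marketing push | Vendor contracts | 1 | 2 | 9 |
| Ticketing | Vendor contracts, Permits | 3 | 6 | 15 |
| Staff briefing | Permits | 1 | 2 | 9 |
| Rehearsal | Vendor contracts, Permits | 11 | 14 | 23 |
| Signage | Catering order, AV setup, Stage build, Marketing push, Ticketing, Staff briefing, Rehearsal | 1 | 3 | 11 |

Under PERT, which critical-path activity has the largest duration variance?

Rehearsal

te_Vendor contracts = (8 + 4·10 + 18)/6 = 66/6 = 11; σ²_Vendor contracts = ((18−8)/6)² = 2.778
te_Permits = (4 + 4·7 + 16)/6 = 48/6 = 8; σ²_Permits = ((16−4)/6)² = 4.000
te_Catering order = (8 + 4·9 + 16)/6 = 60/6 = 10; σ²_Catering order = ((16−8)/6)² = 1.778
te_AV setup = (10 + 4·11 + 12)/6 = 66/6 = 11; σ²_AV setup = ((12−10)/6)² = 0.111
te_Stage build = (7 + 4·11 + 21)/6 = 72/6 = 12; σ²_Stage build = ((21−7)/6)² = 5.444
te_Marketing push = (1 + 4·2 + 9)/6 = 18/6 = 3; σ²_Marketing push = ((9−1)/6)² = 1.778
te_Ticketing = (3 + 4·6 + 15)/6 = 42/6 = 7; σ²_Ticketing = ((15−3)/6)² = 4.000
te_Staff briefing = (1 + 4·2 + 9)/6 = 18/6 = 3; σ²_Staff briefing = ((9−1)/6)² = 1.778
te_Rehearsal = (11 + 4·14 + 23)/6 = 90/6 = 15; σ²_Rehearsal = ((23−11)/6)² = 4.000
te_Signage = (1 + 4·3 + 11)/6 = 24/6 = 4; σ²_Signage = ((11−1)/6)² = 2.778

Forward pass:
ES_Vendor contracts = 0; EF_Vendor contracts = 11
ES_Permits = 0; EF_Permits = 8
ES_Catering order = 11; EF_Catering order = 11+10 = 21
ES_AV setup = max(EF_Vendor contracts=11, EF_Permits=8) = 11; EF_AV setup = 11+11 = 22
ES_Stage build = 8; EF_Stage build = 8+12 = 20
ES_Marketing push = 11; EF_Marketing push = 11+3 = 14
ES_Ticketing = max(EF_Vendor contracts=11, EF_Permits=8) = 11; EF_Ticketing = 11+7 = 18
ES_Staff briefing = 8; EF_Staff briefing = 8+3 = 11
ES_Rehearsal = max(EF_Vendor contracts=11, EF_Permits=8) = 11; EF_Rehearsal = 11+15 = 26
ES_Signage = max(EF_Catering order=21, EF_AV setup=22, EF_Stage build=20, EF_Marketing push=14, EF_Ticketing=18, EF_Staff briefing=11, EF_Rehearsal=26) = 26; EF_Signage = 26+4 = 30
Expected project duration μ = 30 days. Critical path: Vendor contracts → Rehearsal → Signage.

Variances on critical path: σ²_Vendor contracts=2.778, σ²_Rehearsal=4.000, σ²_Signage=2.778.
Largest is σ²_Rehearsal = 4.000.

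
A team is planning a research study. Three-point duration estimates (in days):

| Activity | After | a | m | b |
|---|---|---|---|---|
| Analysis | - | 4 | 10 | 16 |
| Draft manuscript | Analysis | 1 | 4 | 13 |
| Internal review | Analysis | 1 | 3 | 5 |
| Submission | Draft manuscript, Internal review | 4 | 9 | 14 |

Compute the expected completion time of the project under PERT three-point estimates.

24 days

te_Analysis = (4 + 4·10 + 16)/6 = 60/6 = 10
te_Draft manuscript = (1 + 4·4 + 13)/6 = 30/6 = 5
te_Internal review = (1 + 4·3 + 5)/6 = 18/6 = 3
te_Submission = (4 + 4·9 + 14)/6 = 54/6 = 9

Forward pass:
ES_Analysis = 0; EF_Analysis = 10
ES_Draft manuscript = 10; EF_Draft manuscript = 10+5 = 15
ES_Internal review = 10; EF_Internal review = 10+3 = 13
ES_Submission = max(EF_Draft manuscript=15, EF_Internal review=13) = 15; EF_Submission = 15+9 = 24
Expected project duration μ = 24 days. Critical path: Analysis → Draft manuscript → Submission.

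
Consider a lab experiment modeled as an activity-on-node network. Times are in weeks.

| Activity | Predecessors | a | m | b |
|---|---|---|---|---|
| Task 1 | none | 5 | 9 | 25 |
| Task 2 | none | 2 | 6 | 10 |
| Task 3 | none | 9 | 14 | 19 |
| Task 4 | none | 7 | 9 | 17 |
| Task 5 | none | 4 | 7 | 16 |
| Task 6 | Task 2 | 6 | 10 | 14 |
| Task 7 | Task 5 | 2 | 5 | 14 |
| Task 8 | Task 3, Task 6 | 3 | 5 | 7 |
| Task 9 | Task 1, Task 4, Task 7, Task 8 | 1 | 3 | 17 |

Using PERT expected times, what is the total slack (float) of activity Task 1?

10 weeks

te_Task 1 = (5 + 4·9 + 25)/6 = 66/6 = 11
te_Task 2 = (2 + 4·6 + 10)/6 = 36/6 = 6
te_Task 3 = (9 + 4·14 + 19)/6 = 84/6 = 14
te_Task 4 = (7 + 4·9 + 17)/6 = 60/6 = 10
te_Task 5 = (4 + 4·7 + 16)/6 = 48/6 = 8
te_Task 6 = (6 + 4·10 + 14)/6 = 60/6 = 10
te_Task 7 = (2 + 4·5 + 14)/6 = 36/6 = 6
te_Task 8 = (3 + 4·5 + 7)/6 = 30/6 = 5
te_Task 9 = (1 + 4·3 + 17)/6 = 30/6 = 5

Forward pass:
ES_Task 1 = 0; EF_Task 1 = 11
ES_Task 2 = 0; EF_Task 2 = 6
ES_Task 3 = 0; EF_Task 3 = 14
ES_Task 4 = 0; EF_Task 4 = 10
ES_Task 5 = 0; EF_Task 5 = 8
ES_Task 6 = 6; EF_Task 6 = 6+10 = 16
ES_Task 7 = 8; EF_Task 7 = 8+6 = 14
ES_Task 8 = max(EF_Task 3=14, EF_Task 6=16) = 16; EF_Task 8 = 16+5 = 21
ES_Task 9 = max(EF_Task 1=11, EF_Task 4=10, EF_Task 7=14, EF_Task 8=21) = 21; EF_Task 9 = 21+5 = 26
Expected project duration μ = 26 weeks. Critical path: Task 2 → Task 6 → Task 8 → Task 9.

Backward pass:
LF_Task 9 = 26; LS_Task 9 = 26−5 = 21
LF_Task 8 = LS_Task 9 = 21; LS_Task 8 = 21−5 = 16
LF_Task 7 = LS_Task 9 = 21; LS_Task 7 = 21−6 = 15
LF_Task 6 = LS_Task 8 = 16; LS_Task 6 = 16−10 = 6
LF_Task 5 = LS_Task 7 = 15; LS_Task 5 = 15−8 = 7
LF_Task 4 = LS_Task 9 = 21; LS_Task 4 = 21−10 = 11
LF_Task 3 = LS_Task 8 = 16; LS_Task 3 = 16−14 = 2
LF_Task 2 = LS_Task 6 = 6; LS_Task 2 = 6−6 = 0
LF_Task 1 = LS_Task 9 = 21; LS_Task 1 = 21−11 = 10
Slack_Task 1 = LS_Task 1 − ES_Task 1 = 10 − 0 = 10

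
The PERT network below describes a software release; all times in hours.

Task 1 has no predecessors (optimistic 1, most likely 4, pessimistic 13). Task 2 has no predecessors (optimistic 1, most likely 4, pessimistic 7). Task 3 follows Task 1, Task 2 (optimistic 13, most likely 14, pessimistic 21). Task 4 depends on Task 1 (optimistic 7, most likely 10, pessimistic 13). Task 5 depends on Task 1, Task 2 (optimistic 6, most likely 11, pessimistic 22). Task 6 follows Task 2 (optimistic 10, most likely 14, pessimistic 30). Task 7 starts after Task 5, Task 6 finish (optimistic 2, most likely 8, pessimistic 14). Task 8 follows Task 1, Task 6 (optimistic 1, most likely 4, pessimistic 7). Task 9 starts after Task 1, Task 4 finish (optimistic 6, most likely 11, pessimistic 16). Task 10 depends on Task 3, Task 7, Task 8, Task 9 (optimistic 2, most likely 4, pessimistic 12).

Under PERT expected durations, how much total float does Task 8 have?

4 hours

te_Task 1 = (1 + 4·4 + 13)/6 = 30/6 = 5
te_Task 2 = (1 + 4·4 + 7)/6 = 24/6 = 4
te_Task 3 = (13 + 4·14 + 21)/6 = 90/6 = 15
te_Task 4 = (7 + 4·10 + 13)/6 = 60/6 = 10
te_Task 5 = (6 + 4·11 + 22)/6 = 72/6 = 12
te_Task 6 = (10 + 4·14 + 30)/6 = 96/6 = 16
te_Task 7 = (2 + 4·8 + 14)/6 = 48/6 = 8
te_Task 8 = (1 + 4·4 + 7)/6 = 24/6 = 4
te_Task 9 = (6 + 4·11 + 16)/6 = 66/6 = 11
te_Task 10 = (2 + 4·4 + 12)/6 = 30/6 = 5

Forward pass:
ES_Task 1 = 0; EF_Task 1 = 5
ES_Task 2 = 0; EF_Task 2 = 4
ES_Task 3 = max(EF_Task 1=5, EF_Task 2=4) = 5; EF_Task 3 = 5+15 = 20
ES_Task 4 = 5; EF_Task 4 = 5+10 = 15
ES_Task 5 = max(EF_Task 1=5, EF_Task 2=4) = 5; EF_Task 5 = 5+12 = 17
ES_Task 6 = 4; EF_Task 6 = 4+16 = 20
ES_Task 7 = max(EF_Task 5=17, EF_Task 6=20) = 20; EF_Task 7 = 20+8 = 28
ES_Task 8 = max(EF_Task 1=5, EF_Task 6=20) = 20; EF_Task 8 = 20+4 = 24
ES_Task 9 = max(EF_Task 1=5, EF_Task 4=15) = 15; EF_Task 9 = 15+11 = 26
ES_Task 10 = max(EF_Task 3=20, EF_Task 7=28, EF_Task 8=24, EF_Task 9=26) = 28; EF_Task 10 = 28+5 = 33
Expected project duration μ = 33 hours. Critical path: Task 2 → Task 6 → Task 7 → Task 10.

Backward pass:
LF_Task 10 = 33; LS_Task 10 = 33−5 = 28
LF_Task 9 = LS_Task 10 = 28; LS_Task 9 = 28−11 = 17
LF_Task 8 = LS_Task 10 = 28; LS_Task 8 = 28−4 = 24
LF_Task 7 = LS_Task 10 = 28; LS_Task 7 = 28−8 = 20
LF_Task 6 = min(LS_Task 7=20, LS_Task 8=24) = 20; LS_Task 6 = 20−16 = 4
LF_Task 5 = LS_Task 7 = 20; LS_Task 5 = 20−12 = 8
LF_Task 4 = LS_Task 9 = 17; LS_Task 4 = 17−10 = 7
LF_Task 3 = LS_Task 10 = 28; LS_Task 3 = 28−15 = 13
LF_Task 2 = min(LS_Task 3=13, LS_Task 5=8, LS_Task 6=4) = 4; LS_Task 2 = 4−4 = 0
LF_Task 1 = min(LS_Task 3=13, LS_Task 4=7, LS_Task 5=8, LS_Task 8=24, LS_Task 9=17) = 7; LS_Task 1 = 7−5 = 2
Slack_Task 8 = LS_Task 8 − ES_Task 8 = 24 − 20 = 4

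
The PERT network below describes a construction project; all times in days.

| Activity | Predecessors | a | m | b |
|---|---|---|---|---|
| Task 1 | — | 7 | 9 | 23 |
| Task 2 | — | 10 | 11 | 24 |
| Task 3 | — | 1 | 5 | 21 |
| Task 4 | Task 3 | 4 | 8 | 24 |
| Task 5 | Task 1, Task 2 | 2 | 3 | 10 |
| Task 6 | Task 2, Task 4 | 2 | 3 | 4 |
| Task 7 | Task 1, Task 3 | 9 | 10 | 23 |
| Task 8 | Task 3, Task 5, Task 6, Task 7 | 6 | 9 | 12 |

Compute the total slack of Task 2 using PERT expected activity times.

te_Task 1 = (7 + 4·9 + 23)/6 = 66/6 = 11
te_Task 2 = (10 + 4·11 + 24)/6 = 78/6 = 13
te_Task 3 = (1 + 4·5 + 21)/6 = 42/6 = 7
te_Task 4 = (4 + 4·8 + 24)/6 = 60/6 = 10
te_Task 5 = (2 + 4·3 + 10)/6 = 24/6 = 4
te_Task 6 = (2 + 4·3 + 4)/6 = 18/6 = 3
te_Task 7 = (9 + 4·10 + 23)/6 = 72/6 = 12
te_Task 8 = (6 + 4·9 + 12)/6 = 54/6 = 9

Forward pass:
ES_Task 1 = 0; EF_Task 1 = 11
ES_Task 2 = 0; EF_Task 2 = 13
ES_Task 3 = 0; EF_Task 3 = 7
ES_Task 4 = 7; EF_Task 4 = 7+10 = 17
ES_Task 5 = max(EF_Task 1=11, EF_Task 2=13) = 13; EF_Task 5 = 13+4 = 17
ES_Task 6 = max(EF_Task 2=13, EF_Task 4=17) = 17; EF_Task 6 = 17+3 = 20
ES_Task 7 = max(EF_Task 1=11, EF_Task 3=7) = 11; EF_Task 7 = 11+12 = 23
ES_Task 8 = max(EF_Task 3=7, EF_Task 5=17, EF_Task 6=20, EF_Task 7=23) = 23; EF_Task 8 = 23+9 = 32
Expected project duration μ = 32 days. Critical path: Task 1 → Task 7 → Task 8.

Backward pass:
LF_Task 8 = 32; LS_Task 8 = 32−9 = 23
LF_Task 7 = LS_Task 8 = 23; LS_Task 7 = 23−12 = 11
LF_Task 6 = LS_Task 8 = 23; LS_Task 6 = 23−3 = 20
LF_Task 5 = LS_Task 8 = 23; LS_Task 5 = 23−4 = 19
LF_Task 4 = LS_Task 6 = 20; LS_Task 4 = 20−10 = 10
LF_Task 3 = min(LS_Task 4=10, LS_Task 7=11, LS_Task 8=23) = 10; LS_Task 3 = 10−7 = 3
LF_Task 2 = min(LS_Task 5=19, LS_Task 6=20) = 19; LS_Task 2 = 19−13 = 6
LF_Task 1 = min(LS_Task 5=19, LS_Task 7=11) = 11; LS_Task 1 = 11−11 = 0
Slack_Task 2 = LS_Task 2 − ES_Task 2 = 6 − 0 = 6

6 days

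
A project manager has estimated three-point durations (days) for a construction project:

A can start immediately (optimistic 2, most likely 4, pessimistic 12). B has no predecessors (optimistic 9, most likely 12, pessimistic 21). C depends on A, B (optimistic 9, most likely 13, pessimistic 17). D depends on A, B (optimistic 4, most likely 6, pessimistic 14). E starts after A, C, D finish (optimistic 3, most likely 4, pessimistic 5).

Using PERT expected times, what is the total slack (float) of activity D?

6 days

te_A = (2 + 4·4 + 12)/6 = 30/6 = 5
te_B = (9 + 4·12 + 21)/6 = 78/6 = 13
te_C = (9 + 4·13 + 17)/6 = 78/6 = 13
te_D = (4 + 4·6 + 14)/6 = 42/6 = 7
te_E = (3 + 4·4 + 5)/6 = 24/6 = 4

Forward pass:
ES_A = 0; EF_A = 5
ES_B = 0; EF_B = 13
ES_C = max(EF_A=5, EF_B=13) = 13; EF_C = 13+13 = 26
ES_D = max(EF_A=5, EF_B=13) = 13; EF_D = 13+7 = 20
ES_E = max(EF_A=5, EF_C=26, EF_D=20) = 26; EF_E = 26+4 = 30
Expected project duration μ = 30 days. Critical path: B → C → E.

Backward pass:
LF_E = 30; LS_E = 30−4 = 26
LF_D = LS_E = 26; LS_D = 26−7 = 19
LF_C = LS_E = 26; LS_C = 26−13 = 13
LF_B = min(LS_C=13, LS_D=19) = 13; LS_B = 13−13 = 0
LF_A = min(LS_C=13, LS_D=19, LS_E=26) = 13; LS_A = 13−5 = 8
Slack_D = LS_D − ES_D = 19 − 13 = 6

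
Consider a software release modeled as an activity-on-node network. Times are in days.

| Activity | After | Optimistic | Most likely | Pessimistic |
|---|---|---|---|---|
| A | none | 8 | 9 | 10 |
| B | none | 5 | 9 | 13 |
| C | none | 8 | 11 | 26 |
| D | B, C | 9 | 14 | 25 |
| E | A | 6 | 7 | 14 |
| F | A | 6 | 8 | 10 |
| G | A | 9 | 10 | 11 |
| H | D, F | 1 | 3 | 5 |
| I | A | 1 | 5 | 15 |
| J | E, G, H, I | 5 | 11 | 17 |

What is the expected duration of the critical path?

42 days

te_A = (8 + 4·9 + 10)/6 = 54/6 = 9
te_B = (5 + 4·9 + 13)/6 = 54/6 = 9
te_C = (8 + 4·11 + 26)/6 = 78/6 = 13
te_D = (9 + 4·14 + 25)/6 = 90/6 = 15
te_E = (6 + 4·7 + 14)/6 = 48/6 = 8
te_F = (6 + 4·8 + 10)/6 = 48/6 = 8
te_G = (9 + 4·10 + 11)/6 = 60/6 = 10
te_H = (1 + 4·3 + 5)/6 = 18/6 = 3
te_I = (1 + 4·5 + 15)/6 = 36/6 = 6
te_J = (5 + 4·11 + 17)/6 = 66/6 = 11

Forward pass:
ES_A = 0; EF_A = 9
ES_B = 0; EF_B = 9
ES_C = 0; EF_C = 13
ES_D = max(EF_B=9, EF_C=13) = 13; EF_D = 13+15 = 28
ES_E = 9; EF_E = 9+8 = 17
ES_F = 9; EF_F = 9+8 = 17
ES_G = 9; EF_G = 9+10 = 19
ES_H = max(EF_D=28, EF_F=17) = 28; EF_H = 28+3 = 31
ES_I = 9; EF_I = 9+6 = 15
ES_J = max(EF_E=17, EF_G=19, EF_H=31, EF_I=15) = 31; EF_J = 31+11 = 42
Expected project duration μ = 42 days. Critical path: C → D → H → J.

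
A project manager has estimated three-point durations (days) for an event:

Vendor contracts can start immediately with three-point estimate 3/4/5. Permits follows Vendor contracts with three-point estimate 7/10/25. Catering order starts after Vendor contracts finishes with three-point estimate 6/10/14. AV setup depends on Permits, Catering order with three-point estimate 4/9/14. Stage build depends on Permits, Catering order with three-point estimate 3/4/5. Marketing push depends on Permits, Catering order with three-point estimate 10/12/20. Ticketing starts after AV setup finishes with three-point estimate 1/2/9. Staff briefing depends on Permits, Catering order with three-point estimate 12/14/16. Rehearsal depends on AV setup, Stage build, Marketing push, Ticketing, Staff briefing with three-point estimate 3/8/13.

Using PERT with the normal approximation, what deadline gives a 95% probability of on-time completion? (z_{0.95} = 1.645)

43.8 days

te_Vendor contracts = (3 + 4·4 + 5)/6 = 24/6 = 4; σ²_Vendor contracts = ((5−3)/6)² = 0.111
te_Permits = (7 + 4·10 + 25)/6 = 72/6 = 12; σ²_Permits = ((25−7)/6)² = 9.000
te_Catering order = (6 + 4·10 + 14)/6 = 60/6 = 10; σ²_Catering order = ((14−6)/6)² = 1.778
te_AV setup = (4 + 4·9 + 14)/6 = 54/6 = 9; σ²_AV setup = ((14−4)/6)² = 2.778
te_Stage build = (3 + 4·4 + 5)/6 = 24/6 = 4; σ²_Stage build = ((5−3)/6)² = 0.111
te_Marketing push = (10 + 4·12 + 20)/6 = 78/6 = 13; σ²_Marketing push = ((20−10)/6)² = 2.778
te_Ticketing = (1 + 4·2 + 9)/6 = 18/6 = 3; σ²_Ticketing = ((9−1)/6)² = 1.778
te_Staff briefing = (12 + 4·14 + 16)/6 = 84/6 = 14; σ²_Staff briefing = ((16−12)/6)² = 0.444
te_Rehearsal = (3 + 4·8 + 13)/6 = 48/6 = 8; σ²_Rehearsal = ((13−3)/6)² = 2.778

Forward pass:
ES_Vendor contracts = 0; EF_Vendor contracts = 4
ES_Permits = 4; EF_Permits = 4+12 = 16
ES_Catering order = 4; EF_Catering order = 4+10 = 14
ES_AV setup = max(EF_Permits=16, EF_Catering order=14) = 16; EF_AV setup = 16+9 = 25
ES_Stage build = max(EF_Permits=16, EF_Catering order=14) = 16; EF_Stage build = 16+4 = 20
ES_Marketing push = max(EF_Permits=16, EF_Catering order=14) = 16; EF_Marketing push = 16+13 = 29
ES_Ticketing = 25; EF_Ticketing = 25+3 = 28
ES_Staff briefing = max(EF_Permits=16, EF_Catering order=14) = 16; EF_Staff briefing = 16+14 = 30
ES_Rehearsal = max(EF_AV setup=25, EF_Stage build=20, EF_Marketing push=29, EF_Ticketing=28, EF_Staff briefing=30) = 30; EF_Rehearsal = 30+8 = 38
Expected project duration μ = 38 days. Critical path: Vendor contracts → Permits → Staff briefing → Rehearsal.

Variance along critical path = 0.111 + 9.000 + 0.444 + 2.778 = 12.333; σ = 3.512 days.
D = μ + z·σ = 38 + 1.645·3.512 = 43.8 days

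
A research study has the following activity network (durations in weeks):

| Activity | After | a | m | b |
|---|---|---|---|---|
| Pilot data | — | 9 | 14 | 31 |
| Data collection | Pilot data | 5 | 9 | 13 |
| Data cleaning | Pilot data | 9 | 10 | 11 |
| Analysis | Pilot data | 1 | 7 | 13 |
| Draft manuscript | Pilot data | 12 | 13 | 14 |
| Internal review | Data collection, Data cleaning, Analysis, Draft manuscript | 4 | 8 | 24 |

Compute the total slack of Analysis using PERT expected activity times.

6 weeks

te_Pilot data = (9 + 4·14 + 31)/6 = 96/6 = 16
te_Data collection = (5 + 4·9 + 13)/6 = 54/6 = 9
te_Data cleaning = (9 + 4·10 + 11)/6 = 60/6 = 10
te_Analysis = (1 + 4·7 + 13)/6 = 42/6 = 7
te_Draft manuscript = (12 + 4·13 + 14)/6 = 78/6 = 13
te_Internal review = (4 + 4·8 + 24)/6 = 60/6 = 10

Forward pass:
ES_Pilot data = 0; EF_Pilot data = 16
ES_Data collection = 16; EF_Data collection = 16+9 = 25
ES_Data cleaning = 16; EF_Data cleaning = 16+10 = 26
ES_Analysis = 16; EF_Analysis = 16+7 = 23
ES_Draft manuscript = 16; EF_Draft manuscript = 16+13 = 29
ES_Internal review = max(EF_Data collection=25, EF_Data cleaning=26, EF_Analysis=23, EF_Draft manuscript=29) = 29; EF_Internal review = 29+10 = 39
Expected project duration μ = 39 weeks. Critical path: Pilot data → Draft manuscript → Internal review.

Backward pass:
LF_Internal review = 39; LS_Internal review = 39−10 = 29
LF_Draft manuscript = LS_Internal review = 29; LS_Draft manuscript = 29−13 = 16
LF_Analysis = LS_Internal review = 29; LS_Analysis = 29−7 = 22
LF_Data cleaning = LS_Internal review = 29; LS_Data cleaning = 29−10 = 19
LF_Data collection = LS_Internal review = 29; LS_Data collection = 29−9 = 20
LF_Pilot data = min(LS_Data collection=20, LS_Data cleaning=19, LS_Analysis=22, LS_Draft manuscript=16) = 16; LS_Pilot data = 16−16 = 0
Slack_Analysis = LS_Analysis − ES_Analysis = 22 − 16 = 6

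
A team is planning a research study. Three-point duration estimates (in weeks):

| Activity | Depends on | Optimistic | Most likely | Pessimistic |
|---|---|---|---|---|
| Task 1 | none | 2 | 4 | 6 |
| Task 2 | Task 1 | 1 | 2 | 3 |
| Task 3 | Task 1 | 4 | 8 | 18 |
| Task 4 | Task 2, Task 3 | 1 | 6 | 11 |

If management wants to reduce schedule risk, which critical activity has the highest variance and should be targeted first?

te_Task 1 = (2 + 4·4 + 6)/6 = 24/6 = 4; σ²_Task 1 = ((6−2)/6)² = 0.444
te_Task 2 = (1 + 4·2 + 3)/6 = 12/6 = 2; σ²_Task 2 = ((3−1)/6)² = 0.111
te_Task 3 = (4 + 4·8 + 18)/6 = 54/6 = 9; σ²_Task 3 = ((18−4)/6)² = 5.444
te_Task 4 = (1 + 4·6 + 11)/6 = 36/6 = 6; σ²_Task 4 = ((11−1)/6)² = 2.778

Forward pass:
ES_Task 1 = 0; EF_Task 1 = 4
ES_Task 2 = 4; EF_Task 2 = 4+2 = 6
ES_Task 3 = 4; EF_Task 3 = 4+9 = 13
ES_Task 4 = max(EF_Task 2=6, EF_Task 3=13) = 13; EF_Task 4 = 13+6 = 19
Expected project duration μ = 19 weeks. Critical path: Task 1 → Task 3 → Task 4.

Variances on critical path: σ²_Task 1=0.444, σ²_Task 3=5.444, σ²_Task 4=2.778.
Largest is σ²_Task 3 = 5.444.

Task 3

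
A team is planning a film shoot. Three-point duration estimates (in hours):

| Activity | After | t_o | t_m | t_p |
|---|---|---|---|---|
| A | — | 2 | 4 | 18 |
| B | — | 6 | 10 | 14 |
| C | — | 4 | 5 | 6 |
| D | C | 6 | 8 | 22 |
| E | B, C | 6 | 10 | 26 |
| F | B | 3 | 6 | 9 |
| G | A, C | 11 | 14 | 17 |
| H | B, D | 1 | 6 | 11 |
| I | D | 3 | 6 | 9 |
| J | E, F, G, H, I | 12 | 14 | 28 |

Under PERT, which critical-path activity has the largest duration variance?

E

te_A = (2 + 4·4 + 18)/6 = 36/6 = 6; σ²_A = ((18−2)/6)² = 7.111
te_B = (6 + 4·10 + 14)/6 = 60/6 = 10; σ²_B = ((14−6)/6)² = 1.778
te_C = (4 + 4·5 + 6)/6 = 30/6 = 5; σ²_C = ((6−4)/6)² = 0.111
te_D = (6 + 4·8 + 22)/6 = 60/6 = 10; σ²_D = ((22−6)/6)² = 7.111
te_E = (6 + 4·10 + 26)/6 = 72/6 = 12; σ²_E = ((26−6)/6)² = 11.111
te_F = (3 + 4·6 + 9)/6 = 36/6 = 6; σ²_F = ((9−3)/6)² = 1.000
te_G = (11 + 4·14 + 17)/6 = 84/6 = 14; σ²_G = ((17−11)/6)² = 1.000
te_H = (1 + 4·6 + 11)/6 = 36/6 = 6; σ²_H = ((11−1)/6)² = 2.778
te_I = (3 + 4·6 + 9)/6 = 36/6 = 6; σ²_I = ((9−3)/6)² = 1.000
te_J = (12 + 4·14 + 28)/6 = 96/6 = 16; σ²_J = ((28−12)/6)² = 7.111

Forward pass:
ES_A = 0; EF_A = 6
ES_B = 0; EF_B = 10
ES_C = 0; EF_C = 5
ES_D = 5; EF_D = 5+10 = 15
ES_E = max(EF_B=10, EF_C=5) = 10; EF_E = 10+12 = 22
ES_F = 10; EF_F = 10+6 = 16
ES_G = max(EF_A=6, EF_C=5) = 6; EF_G = 6+14 = 20
ES_H = max(EF_B=10, EF_D=15) = 15; EF_H = 15+6 = 21
ES_I = 15; EF_I = 15+6 = 21
ES_J = max(EF_E=22, EF_F=16, EF_G=20, EF_H=21, EF_I=21) = 22; EF_J = 22+16 = 38
Expected project duration μ = 38 hours. Critical path: B → E → J.

Variances on critical path: σ²_B=1.778, σ²_E=11.111, σ²_J=7.111.
Largest is σ²_E = 11.111.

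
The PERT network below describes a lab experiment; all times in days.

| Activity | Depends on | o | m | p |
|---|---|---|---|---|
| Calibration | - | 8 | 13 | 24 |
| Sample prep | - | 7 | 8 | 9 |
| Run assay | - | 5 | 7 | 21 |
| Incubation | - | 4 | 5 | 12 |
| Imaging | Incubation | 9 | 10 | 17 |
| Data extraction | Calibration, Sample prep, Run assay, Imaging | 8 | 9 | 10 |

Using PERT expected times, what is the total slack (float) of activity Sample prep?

te_Calibration = (8 + 4·13 + 24)/6 = 84/6 = 14
te_Sample prep = (7 + 4·8 + 9)/6 = 48/6 = 8
te_Run assay = (5 + 4·7 + 21)/6 = 54/6 = 9
te_Incubation = (4 + 4·5 + 12)/6 = 36/6 = 6
te_Imaging = (9 + 4·10 + 17)/6 = 66/6 = 11
te_Data extraction = (8 + 4·9 + 10)/6 = 54/6 = 9

Forward pass:
ES_Calibration = 0; EF_Calibration = 14
ES_Sample prep = 0; EF_Sample prep = 8
ES_Run assay = 0; EF_Run assay = 9
ES_Incubation = 0; EF_Incubation = 6
ES_Imaging = 6; EF_Imaging = 6+11 = 17
ES_Data extraction = max(EF_Calibration=14, EF_Sample prep=8, EF_Run assay=9, EF_Imaging=17) = 17; EF_Data extraction = 17+9 = 26
Expected project duration μ = 26 days. Critical path: Incubation → Imaging → Data extraction.

Backward pass:
LF_Data extraction = 26; LS_Data extraction = 26−9 = 17
LF_Imaging = LS_Data extraction = 17; LS_Imaging = 17−11 = 6
LF_Incubation = LS_Imaging = 6; LS_Incubation = 6−6 = 0
LF_Run assay = LS_Data extraction = 17; LS_Run assay = 17−9 = 8
LF_Sample prep = LS_Data extraction = 17; LS_Sample prep = 17−8 = 9
LF_Calibration = LS_Data extraction = 17; LS_Calibration = 17−14 = 3
Slack_Sample prep = LS_Sample prep − ES_Sample prep = 9 − 0 = 9

9 days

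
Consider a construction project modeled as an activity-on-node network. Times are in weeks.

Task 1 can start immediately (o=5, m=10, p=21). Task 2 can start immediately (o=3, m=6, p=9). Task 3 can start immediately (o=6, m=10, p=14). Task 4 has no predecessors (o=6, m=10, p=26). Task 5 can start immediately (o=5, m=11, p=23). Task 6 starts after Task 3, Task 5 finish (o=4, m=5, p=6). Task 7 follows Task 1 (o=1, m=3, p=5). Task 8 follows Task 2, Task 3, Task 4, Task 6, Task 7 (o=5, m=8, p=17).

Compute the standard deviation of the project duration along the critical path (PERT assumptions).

3.62 weeks

te_Task 1 = (5 + 4·10 + 21)/6 = 66/6 = 11; σ²_Task 1 = ((21−5)/6)² = 7.111
te_Task 2 = (3 + 4·6 + 9)/6 = 36/6 = 6; σ²_Task 2 = ((9−3)/6)² = 1.000
te_Task 3 = (6 + 4·10 + 14)/6 = 60/6 = 10; σ²_Task 3 = ((14−6)/6)² = 1.778
te_Task 4 = (6 + 4·10 + 26)/6 = 72/6 = 12; σ²_Task 4 = ((26−6)/6)² = 11.111
te_Task 5 = (5 + 4·11 + 23)/6 = 72/6 = 12; σ²_Task 5 = ((23−5)/6)² = 9.000
te_Task 6 = (4 + 4·5 + 6)/6 = 30/6 = 5; σ²_Task 6 = ((6−4)/6)² = 0.111
te_Task 7 = (1 + 4·3 + 5)/6 = 18/6 = 3; σ²_Task 7 = ((5−1)/6)² = 0.444
te_Task 8 = (5 + 4·8 + 17)/6 = 54/6 = 9; σ²_Task 8 = ((17−5)/6)² = 4.000

Forward pass:
ES_Task 1 = 0; EF_Task 1 = 11
ES_Task 2 = 0; EF_Task 2 = 6
ES_Task 3 = 0; EF_Task 3 = 10
ES_Task 4 = 0; EF_Task 4 = 12
ES_Task 5 = 0; EF_Task 5 = 12
ES_Task 6 = max(EF_Task 3=10, EF_Task 5=12) = 12; EF_Task 6 = 12+5 = 17
ES_Task 7 = 11; EF_Task 7 = 11+3 = 14
ES_Task 8 = max(EF_Task 2=6, EF_Task 3=10, EF_Task 4=12, EF_Task 6=17, EF_Task 7=14) = 17; EF_Task 8 = 17+9 = 26
Expected project duration μ = 26 weeks. Critical path: Task 5 → Task 6 → Task 8.

Variance along critical path = 9.000 + 0.111 + 4.000 = 13.111
σ = √13.111 = 3.621 weeks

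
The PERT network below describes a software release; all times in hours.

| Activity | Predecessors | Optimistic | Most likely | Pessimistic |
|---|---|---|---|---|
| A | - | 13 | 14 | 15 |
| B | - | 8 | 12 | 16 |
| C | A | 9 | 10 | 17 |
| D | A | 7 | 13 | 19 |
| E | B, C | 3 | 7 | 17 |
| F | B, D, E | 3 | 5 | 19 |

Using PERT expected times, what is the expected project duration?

40 hours

te_A = (13 + 4·14 + 15)/6 = 84/6 = 14
te_B = (8 + 4·12 + 16)/6 = 72/6 = 12
te_C = (9 + 4·10 + 17)/6 = 66/6 = 11
te_D = (7 + 4·13 + 19)/6 = 78/6 = 13
te_E = (3 + 4·7 + 17)/6 = 48/6 = 8
te_F = (3 + 4·5 + 19)/6 = 42/6 = 7

Forward pass:
ES_A = 0; EF_A = 14
ES_B = 0; EF_B = 12
ES_C = 14; EF_C = 14+11 = 25
ES_D = 14; EF_D = 14+13 = 27
ES_E = max(EF_B=12, EF_C=25) = 25; EF_E = 25+8 = 33
ES_F = max(EF_B=12, EF_D=27, EF_E=33) = 33; EF_F = 33+7 = 40
Expected project duration μ = 40 hours. Critical path: A → C → E → F.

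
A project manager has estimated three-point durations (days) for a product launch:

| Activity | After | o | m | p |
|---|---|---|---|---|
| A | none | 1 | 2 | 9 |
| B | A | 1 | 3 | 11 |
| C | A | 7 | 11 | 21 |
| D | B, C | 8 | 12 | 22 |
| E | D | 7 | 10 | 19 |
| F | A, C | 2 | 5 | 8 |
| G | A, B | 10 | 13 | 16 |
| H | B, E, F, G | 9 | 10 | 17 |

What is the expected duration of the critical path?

te_A = (1 + 4·2 + 9)/6 = 18/6 = 3
te_B = (1 + 4·3 + 11)/6 = 24/6 = 4
te_C = (7 + 4·11 + 21)/6 = 72/6 = 12
te_D = (8 + 4·12 + 22)/6 = 78/6 = 13
te_E = (7 + 4·10 + 19)/6 = 66/6 = 11
te_F = (2 + 4·5 + 8)/6 = 30/6 = 5
te_G = (10 + 4·13 + 16)/6 = 78/6 = 13
te_H = (9 + 4·10 + 17)/6 = 66/6 = 11

Forward pass:
ES_A = 0; EF_A = 3
ES_B = 3; EF_B = 3+4 = 7
ES_C = 3; EF_C = 3+12 = 15
ES_D = max(EF_B=7, EF_C=15) = 15; EF_D = 15+13 = 28
ES_E = 28; EF_E = 28+11 = 39
ES_F = max(EF_A=3, EF_C=15) = 15; EF_F = 15+5 = 20
ES_G = max(EF_A=3, EF_B=7) = 7; EF_G = 7+13 = 20
ES_H = max(EF_B=7, EF_E=39, EF_F=20, EF_G=20) = 39; EF_H = 39+11 = 50
Expected project duration μ = 50 days. Critical path: A → C → D → E → H.

50 days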